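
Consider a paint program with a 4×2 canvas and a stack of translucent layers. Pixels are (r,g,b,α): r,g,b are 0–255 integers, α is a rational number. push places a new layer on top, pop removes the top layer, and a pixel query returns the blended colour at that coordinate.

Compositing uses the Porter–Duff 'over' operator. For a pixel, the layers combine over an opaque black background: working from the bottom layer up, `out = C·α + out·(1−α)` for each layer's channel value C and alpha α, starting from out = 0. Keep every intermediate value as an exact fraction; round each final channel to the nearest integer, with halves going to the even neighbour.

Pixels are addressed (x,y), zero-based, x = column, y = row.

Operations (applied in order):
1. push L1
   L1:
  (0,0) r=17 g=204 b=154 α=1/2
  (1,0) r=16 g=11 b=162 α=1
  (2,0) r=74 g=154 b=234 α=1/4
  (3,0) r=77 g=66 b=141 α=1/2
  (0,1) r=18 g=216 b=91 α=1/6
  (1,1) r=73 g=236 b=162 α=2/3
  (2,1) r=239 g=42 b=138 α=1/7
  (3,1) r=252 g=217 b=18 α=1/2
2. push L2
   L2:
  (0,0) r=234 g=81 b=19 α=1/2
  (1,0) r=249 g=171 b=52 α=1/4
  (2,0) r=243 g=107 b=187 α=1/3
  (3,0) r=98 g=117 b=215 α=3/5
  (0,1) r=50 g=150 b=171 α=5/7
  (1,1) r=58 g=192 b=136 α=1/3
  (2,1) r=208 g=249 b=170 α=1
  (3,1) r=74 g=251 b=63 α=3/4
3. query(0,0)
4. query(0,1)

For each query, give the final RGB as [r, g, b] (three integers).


query (0,0) [L1,L2] — begin 0,0,0
after L1 α=1/2: [17/2, 102, 77]
after L2 α=1/2: [485/4, 183/2, 48]
rounded: [121, 92, 48]

(0,1) stack=L1,L2; from [0,0,0]:
L1 α=1/6: [3, 36, 91/6]
L2 α=5/7: [256/7, 822/7, 2656/21]
→ [37, 117, 126]


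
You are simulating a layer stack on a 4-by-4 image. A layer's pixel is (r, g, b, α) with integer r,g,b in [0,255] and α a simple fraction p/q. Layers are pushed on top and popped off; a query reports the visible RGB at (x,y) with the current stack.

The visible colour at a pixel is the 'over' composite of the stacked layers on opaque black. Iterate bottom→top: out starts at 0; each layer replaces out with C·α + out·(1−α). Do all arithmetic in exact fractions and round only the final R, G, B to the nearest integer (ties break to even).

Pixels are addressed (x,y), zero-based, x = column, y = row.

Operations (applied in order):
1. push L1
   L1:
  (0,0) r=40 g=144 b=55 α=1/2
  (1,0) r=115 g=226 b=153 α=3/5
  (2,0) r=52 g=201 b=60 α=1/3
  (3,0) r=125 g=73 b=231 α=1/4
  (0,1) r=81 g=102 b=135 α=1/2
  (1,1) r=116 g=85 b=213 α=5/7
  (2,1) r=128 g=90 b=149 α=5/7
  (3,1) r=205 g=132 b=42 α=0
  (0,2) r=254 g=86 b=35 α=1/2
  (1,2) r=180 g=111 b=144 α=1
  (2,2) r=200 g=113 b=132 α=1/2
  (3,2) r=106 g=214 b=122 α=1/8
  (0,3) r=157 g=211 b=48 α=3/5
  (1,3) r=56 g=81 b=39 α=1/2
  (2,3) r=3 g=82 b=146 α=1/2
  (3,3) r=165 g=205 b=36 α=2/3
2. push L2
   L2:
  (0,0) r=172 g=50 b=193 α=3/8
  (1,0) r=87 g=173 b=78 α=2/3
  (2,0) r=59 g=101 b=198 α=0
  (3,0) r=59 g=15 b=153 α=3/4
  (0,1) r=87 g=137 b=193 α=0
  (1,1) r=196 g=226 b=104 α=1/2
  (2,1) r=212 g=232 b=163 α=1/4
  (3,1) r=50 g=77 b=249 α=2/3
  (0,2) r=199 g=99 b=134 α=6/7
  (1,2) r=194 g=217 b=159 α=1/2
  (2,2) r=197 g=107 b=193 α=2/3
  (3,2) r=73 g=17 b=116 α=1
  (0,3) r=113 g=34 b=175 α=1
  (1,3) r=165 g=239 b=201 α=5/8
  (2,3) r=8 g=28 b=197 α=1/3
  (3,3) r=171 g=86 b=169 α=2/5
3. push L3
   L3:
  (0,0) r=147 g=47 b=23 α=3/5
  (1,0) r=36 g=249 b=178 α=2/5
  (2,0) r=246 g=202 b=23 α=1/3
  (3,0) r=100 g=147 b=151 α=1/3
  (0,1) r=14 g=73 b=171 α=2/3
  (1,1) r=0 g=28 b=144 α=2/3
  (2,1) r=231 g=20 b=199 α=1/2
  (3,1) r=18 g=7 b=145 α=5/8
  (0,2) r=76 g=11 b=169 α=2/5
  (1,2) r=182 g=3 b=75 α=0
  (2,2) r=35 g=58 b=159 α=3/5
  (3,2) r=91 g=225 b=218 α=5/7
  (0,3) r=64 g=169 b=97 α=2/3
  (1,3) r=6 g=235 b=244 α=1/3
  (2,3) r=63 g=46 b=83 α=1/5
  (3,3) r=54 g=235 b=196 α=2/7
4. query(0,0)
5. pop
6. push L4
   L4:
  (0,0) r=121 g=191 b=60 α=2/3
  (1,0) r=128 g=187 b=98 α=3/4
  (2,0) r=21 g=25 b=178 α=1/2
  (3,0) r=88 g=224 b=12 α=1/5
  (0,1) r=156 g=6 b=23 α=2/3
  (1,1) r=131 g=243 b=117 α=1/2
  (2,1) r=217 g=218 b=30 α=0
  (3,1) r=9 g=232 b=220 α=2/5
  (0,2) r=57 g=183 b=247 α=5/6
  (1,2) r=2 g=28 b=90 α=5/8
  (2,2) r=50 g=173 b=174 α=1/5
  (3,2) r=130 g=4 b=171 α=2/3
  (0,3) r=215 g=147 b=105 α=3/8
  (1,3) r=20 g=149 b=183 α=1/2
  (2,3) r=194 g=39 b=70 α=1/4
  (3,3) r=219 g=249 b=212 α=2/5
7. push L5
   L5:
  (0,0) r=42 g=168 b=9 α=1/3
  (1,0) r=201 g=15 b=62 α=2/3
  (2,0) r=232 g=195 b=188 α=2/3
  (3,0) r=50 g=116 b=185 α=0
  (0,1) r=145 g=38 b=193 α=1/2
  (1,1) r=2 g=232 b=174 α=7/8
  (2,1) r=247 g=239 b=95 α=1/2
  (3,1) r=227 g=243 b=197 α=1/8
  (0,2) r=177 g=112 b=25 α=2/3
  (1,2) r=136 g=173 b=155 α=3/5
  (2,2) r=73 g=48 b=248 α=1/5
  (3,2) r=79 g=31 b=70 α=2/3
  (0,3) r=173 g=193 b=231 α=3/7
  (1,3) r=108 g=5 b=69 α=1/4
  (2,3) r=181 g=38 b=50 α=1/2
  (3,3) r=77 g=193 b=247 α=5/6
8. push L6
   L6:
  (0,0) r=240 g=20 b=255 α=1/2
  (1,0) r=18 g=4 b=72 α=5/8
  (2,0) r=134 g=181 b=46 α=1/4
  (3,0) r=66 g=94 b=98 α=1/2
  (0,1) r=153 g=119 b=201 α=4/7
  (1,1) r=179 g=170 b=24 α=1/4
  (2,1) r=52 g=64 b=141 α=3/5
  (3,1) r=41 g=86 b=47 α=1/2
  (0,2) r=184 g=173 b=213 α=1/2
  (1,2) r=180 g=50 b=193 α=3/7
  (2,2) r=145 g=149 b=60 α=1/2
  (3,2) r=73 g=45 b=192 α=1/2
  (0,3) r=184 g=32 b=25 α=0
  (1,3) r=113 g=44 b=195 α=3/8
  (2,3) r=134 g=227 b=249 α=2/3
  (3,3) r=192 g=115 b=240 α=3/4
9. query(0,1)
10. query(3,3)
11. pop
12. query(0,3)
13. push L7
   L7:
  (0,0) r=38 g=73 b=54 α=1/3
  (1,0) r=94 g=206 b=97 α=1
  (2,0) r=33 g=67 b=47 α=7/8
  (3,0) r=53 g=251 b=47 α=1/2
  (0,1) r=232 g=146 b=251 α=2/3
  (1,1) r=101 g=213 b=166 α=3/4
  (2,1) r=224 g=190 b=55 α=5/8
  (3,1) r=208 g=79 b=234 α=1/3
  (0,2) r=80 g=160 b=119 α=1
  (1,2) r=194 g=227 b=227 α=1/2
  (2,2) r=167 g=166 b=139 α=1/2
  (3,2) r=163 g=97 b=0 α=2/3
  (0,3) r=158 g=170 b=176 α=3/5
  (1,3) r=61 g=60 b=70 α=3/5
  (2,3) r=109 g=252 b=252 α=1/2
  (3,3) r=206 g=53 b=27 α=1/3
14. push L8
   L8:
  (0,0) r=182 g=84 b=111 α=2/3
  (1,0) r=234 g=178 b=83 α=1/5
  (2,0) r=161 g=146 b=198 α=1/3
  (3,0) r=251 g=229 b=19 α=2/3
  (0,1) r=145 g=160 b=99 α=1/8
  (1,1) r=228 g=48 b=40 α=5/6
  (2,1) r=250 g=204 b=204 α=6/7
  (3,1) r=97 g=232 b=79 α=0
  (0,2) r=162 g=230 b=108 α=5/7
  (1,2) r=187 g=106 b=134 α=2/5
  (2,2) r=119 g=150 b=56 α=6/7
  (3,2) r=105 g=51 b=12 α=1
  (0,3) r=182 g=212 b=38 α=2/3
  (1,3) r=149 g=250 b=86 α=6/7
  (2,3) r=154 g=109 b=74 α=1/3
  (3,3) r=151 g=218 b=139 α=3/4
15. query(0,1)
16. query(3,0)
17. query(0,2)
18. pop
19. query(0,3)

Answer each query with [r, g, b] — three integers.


query (0,0) [L1,L2,L3] — begin 0,0,0
+L1 (α=1/2) → [20, 72, 55/2]
+L2 (α=3/8) → [77, 255/4, 1433/16]
+L3 (α=3/5) → [119, 537/10, 397/8]
→ [119, 54, 50]

at x=0,y=1 over L1,L2,L4,L5,L6:
+L1 (α=1/2) → [81/2, 51, 135/2]
+L2 (α=0) → [81/2, 51, 135/2]
+L4 (α=2/3) → [235/2, 21, 227/6]
+L5 (α=1/2) → [525/4, 59/2, 1385/12]
+L6 (α=4/7) → [4023/28, 1129/14, 4601/28]
→ [144, 81, 164]

at x=3,y=3 over L1,L2,L4,L5,L6:
+L1 (α=2/3) → [110, 410/3, 24]
+L2 (α=2/5) → [672/5, 582/5, 82]
+L4 (α=2/5) → [4206/25, 4236/25, 134]
+L5 (α=5/6) → [13831/150, 28361/150, 1369/6]
+L6 (α=3/4) → [100231/600, 80111/600, 5689/24]
rounded: [167, 134, 237]

at x=0,y=3 over L1,L2,L4,L5:
after L1 α=3/5: [471/5, 633/5, 144/5]
after L2 α=1: [113, 34, 175]
after L4 α=3/8: [605/4, 611/8, 595/4]
after L5 α=3/7: [1124/7, 1769/14, 184]
→ [161, 126, 184]

(0,1) stack=L1,L2,L4,L5,L7,L8; from [0,0,0]:
after L1 α=1/2: [81/2, 51, 135/2]
after L2 α=0: [81/2, 51, 135/2]
after L4 α=2/3: [235/2, 21, 227/6]
after L5 α=1/2: [525/4, 59/2, 1385/12]
after L7 α=2/3: [2381/12, 643/6, 7409/36]
after L8 α=1/8: [18407/96, 5461/48, 55427/288]
→ [192, 114, 192]

query (3,0) [L1,L2,L4,L5,L7,L8] — begin 0,0,0
L1 α=1/4: [125/4, 73/4, 231/4]
L2 α=3/4: [833/16, 253/16, 2067/16]
L4 α=1/5: [237/4, 1149/20, 423/4]
L5 α=0: [237/4, 1149/20, 423/4]
L7 α=1/2: [449/8, 6169/40, 611/8]
L8 α=2/3: [4465/24, 8163/40, 305/8]
→ [186, 204, 38]

query (0,2) [L1,L2,L4,L5,L7,L8] — begin 0,0,0
after L1 α=1/2: [127, 43, 35/2]
after L2 α=6/7: [1321/7, 91, 1643/14]
after L4 α=5/6: [1658/21, 503/3, 6311/28]
after L5 α=2/3: [9092/63, 1175/9, 7711/84]
after L7 α=1: [80, 160, 119]
after L8 α=5/7: [970/7, 210, 778/7]
→ [139, 210, 111]

at x=0,y=3 over L1,L2,L4,L5,L7:
L1 α=3/5: [471/5, 633/5, 144/5]
L2 α=1: [113, 34, 175]
L4 α=3/8: [605/4, 611/8, 595/4]
L5 α=3/7: [1124/7, 1769/14, 184]
L7 α=3/5: [5566/35, 5339/35, 896/5]
= [159, 153, 179]


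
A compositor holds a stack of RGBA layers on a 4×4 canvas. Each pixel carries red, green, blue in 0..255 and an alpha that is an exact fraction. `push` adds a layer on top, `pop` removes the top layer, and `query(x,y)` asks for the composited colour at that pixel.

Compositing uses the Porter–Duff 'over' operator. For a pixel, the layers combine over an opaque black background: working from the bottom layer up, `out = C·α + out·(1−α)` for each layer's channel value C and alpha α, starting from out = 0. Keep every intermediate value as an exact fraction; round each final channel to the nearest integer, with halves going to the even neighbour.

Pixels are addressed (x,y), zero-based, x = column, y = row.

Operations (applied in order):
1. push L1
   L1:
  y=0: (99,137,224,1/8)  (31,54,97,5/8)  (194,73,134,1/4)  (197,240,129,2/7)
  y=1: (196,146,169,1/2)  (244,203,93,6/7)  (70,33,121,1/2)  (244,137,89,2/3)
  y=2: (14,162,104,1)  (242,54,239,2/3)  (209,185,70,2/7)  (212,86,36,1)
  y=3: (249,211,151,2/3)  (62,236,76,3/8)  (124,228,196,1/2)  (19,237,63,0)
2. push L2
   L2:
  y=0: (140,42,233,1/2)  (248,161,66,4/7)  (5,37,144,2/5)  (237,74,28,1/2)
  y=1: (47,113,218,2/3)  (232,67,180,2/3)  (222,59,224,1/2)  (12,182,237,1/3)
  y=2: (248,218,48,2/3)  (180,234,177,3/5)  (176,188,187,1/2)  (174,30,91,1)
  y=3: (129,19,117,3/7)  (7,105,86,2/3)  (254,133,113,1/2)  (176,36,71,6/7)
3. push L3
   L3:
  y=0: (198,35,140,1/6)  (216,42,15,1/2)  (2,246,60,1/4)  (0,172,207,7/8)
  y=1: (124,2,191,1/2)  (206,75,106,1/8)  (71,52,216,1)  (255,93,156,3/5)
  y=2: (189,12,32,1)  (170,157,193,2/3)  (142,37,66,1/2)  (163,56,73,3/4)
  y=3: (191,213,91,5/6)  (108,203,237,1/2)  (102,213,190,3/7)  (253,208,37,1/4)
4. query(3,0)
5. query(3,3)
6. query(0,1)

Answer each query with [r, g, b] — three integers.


at x=3,y=0 over L1,L2,L3:
+L1 (α=2/7) → [394/7, 480/7, 258/7]
+L2 (α=1/2) → [2053/14, 499/7, 227/7]
+L3 (α=7/8) → [2053/112, 8927/56, 5185/28]
= [18, 159, 185]

(3,3) stack=L1,L2,L3; from [0,0,0]:
+L1 (α=0) → [0, 0, 0]
+L2 (α=6/7) → [1056/7, 216/7, 426/7]
+L3 (α=1/4) → [4939/28, 526/7, 1537/28]
rounded: [176, 75, 55]

(0,1) stack=L1,L2,L3; from [0,0,0]:
+L1 (α=1/2) → [98, 73, 169/2]
+L2 (α=2/3) → [64, 299/3, 347/2]
+L3 (α=1/2) → [94, 305/6, 729/4]
rounded: [94, 51, 182]


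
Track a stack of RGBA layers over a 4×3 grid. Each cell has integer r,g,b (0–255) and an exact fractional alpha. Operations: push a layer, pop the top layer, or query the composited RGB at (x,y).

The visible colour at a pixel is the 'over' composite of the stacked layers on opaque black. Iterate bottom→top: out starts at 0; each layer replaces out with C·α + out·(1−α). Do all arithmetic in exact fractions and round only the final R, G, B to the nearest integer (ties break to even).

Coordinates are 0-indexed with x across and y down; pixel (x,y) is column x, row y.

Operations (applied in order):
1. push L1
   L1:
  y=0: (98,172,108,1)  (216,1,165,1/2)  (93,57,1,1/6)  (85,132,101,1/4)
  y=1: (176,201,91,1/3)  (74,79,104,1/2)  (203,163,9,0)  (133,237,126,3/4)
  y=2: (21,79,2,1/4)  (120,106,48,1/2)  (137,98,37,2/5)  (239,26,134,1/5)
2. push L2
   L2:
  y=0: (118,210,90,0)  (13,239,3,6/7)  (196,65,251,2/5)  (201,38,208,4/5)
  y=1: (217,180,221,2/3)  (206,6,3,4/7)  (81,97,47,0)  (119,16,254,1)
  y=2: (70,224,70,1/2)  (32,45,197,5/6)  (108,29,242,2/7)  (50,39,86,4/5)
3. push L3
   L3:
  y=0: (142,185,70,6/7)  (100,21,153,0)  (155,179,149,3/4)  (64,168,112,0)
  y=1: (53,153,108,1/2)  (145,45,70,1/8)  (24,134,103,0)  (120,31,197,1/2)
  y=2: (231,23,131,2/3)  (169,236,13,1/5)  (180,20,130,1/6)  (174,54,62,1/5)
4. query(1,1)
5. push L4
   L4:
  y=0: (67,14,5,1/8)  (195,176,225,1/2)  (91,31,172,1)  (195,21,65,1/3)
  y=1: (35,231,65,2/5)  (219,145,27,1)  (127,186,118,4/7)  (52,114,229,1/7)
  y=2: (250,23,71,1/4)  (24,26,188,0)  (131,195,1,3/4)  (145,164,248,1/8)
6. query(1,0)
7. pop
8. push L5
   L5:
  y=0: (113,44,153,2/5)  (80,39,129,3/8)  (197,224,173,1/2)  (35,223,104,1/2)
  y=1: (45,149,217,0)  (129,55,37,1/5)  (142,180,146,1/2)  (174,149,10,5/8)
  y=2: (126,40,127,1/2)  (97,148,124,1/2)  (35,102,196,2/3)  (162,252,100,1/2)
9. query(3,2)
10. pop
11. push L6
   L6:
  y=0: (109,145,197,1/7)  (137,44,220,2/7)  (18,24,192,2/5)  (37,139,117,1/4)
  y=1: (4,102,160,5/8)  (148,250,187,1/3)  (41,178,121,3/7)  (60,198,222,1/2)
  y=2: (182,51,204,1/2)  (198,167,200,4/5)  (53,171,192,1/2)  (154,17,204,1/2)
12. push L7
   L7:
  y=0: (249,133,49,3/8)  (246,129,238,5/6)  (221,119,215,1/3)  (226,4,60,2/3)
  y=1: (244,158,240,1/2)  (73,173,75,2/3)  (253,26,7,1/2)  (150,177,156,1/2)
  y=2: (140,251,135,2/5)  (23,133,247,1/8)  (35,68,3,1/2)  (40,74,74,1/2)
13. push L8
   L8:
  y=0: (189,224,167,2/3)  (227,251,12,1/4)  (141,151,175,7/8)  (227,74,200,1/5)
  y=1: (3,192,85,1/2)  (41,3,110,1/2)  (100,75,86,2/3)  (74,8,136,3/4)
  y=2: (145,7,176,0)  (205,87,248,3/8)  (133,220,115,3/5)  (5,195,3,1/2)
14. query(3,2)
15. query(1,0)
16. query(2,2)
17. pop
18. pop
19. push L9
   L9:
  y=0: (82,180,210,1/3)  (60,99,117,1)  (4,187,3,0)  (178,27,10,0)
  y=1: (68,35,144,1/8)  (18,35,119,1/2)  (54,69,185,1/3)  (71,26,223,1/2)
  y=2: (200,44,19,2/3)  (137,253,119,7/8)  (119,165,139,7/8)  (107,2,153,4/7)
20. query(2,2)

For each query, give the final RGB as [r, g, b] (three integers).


at x=1,y=1 over L1,L2,L3:
+L1 (α=1/2) → [37, 79/2, 52]
+L2 (α=4/7) → [935/7, 285/14, 24]
+L3 (α=1/8) → [135, 375/16, 119/4]
rounded: [135, 23, 30]

(1,0) stack=L1,L2,L3,L4; from [0,0,0]:
after L1 α=1/2: [108, 1/2, 165/2]
after L2 α=6/7: [186/7, 2869/14, 201/14]
after L3 α=0: [186/7, 2869/14, 201/14]
after L4 α=1/2: [1551/14, 5333/28, 3351/28]
rounded: [111, 190, 120]

at x=3,y=2 over L1,L2,L3,L5:
L1 α=1/5: [239/5, 26/5, 134/5]
L2 α=4/5: [1239/25, 806/25, 1854/25]
L3 α=1/5: [9306/125, 4574/125, 8966/125]
L5 α=1/2: [14778/125, 18037/125, 10733/125]
rounded: [118, 144, 86]

at x=3,y=2 over L1,L2,L3,L6,L7,L8:
after L1 α=1/5: [239/5, 26/5, 134/5]
after L2 α=4/5: [1239/25, 806/25, 1854/25]
after L3 α=1/5: [9306/125, 4574/125, 8966/125]
after L6 α=1/2: [14278/125, 6699/250, 17233/125]
after L7 α=1/2: [9639/125, 25199/500, 26483/250]
after L8 α=1/2: [5132/125, 122699/1000, 27233/500]
rounded: [41, 123, 54]

at x=1,y=0 over L1,L2,L3,L6,L7,L8:
after L1 α=1/2: [108, 1/2, 165/2]
after L2 α=6/7: [186/7, 2869/14, 201/14]
after L3 α=0: [186/7, 2869/14, 201/14]
after L6 α=2/7: [2848/49, 15577/98, 7165/98]
after L7 α=5/6: [31559/147, 78787/588, 123785/588]
after L8 α=1/4: [21341/98, 127983/784, 126137/784]
= [218, 163, 161]

(2,2) stack=L1,L2,L3,L6,L7,L8; from [0,0,0]:
L1 α=2/5: [274/5, 196/5, 74/5]
L2 α=2/7: [70, 254/7, 558/7]
L3 α=1/6: [265/3, 235/7, 1850/21]
L6 α=1/2: [212/3, 716/7, 2941/21]
L7 α=1/2: [317/6, 596/7, 1502/21]
L8 α=3/5: [1514/15, 5812/35, 10249/105]
→ [101, 166, 98]

at x=2,y=2 over L1,L2,L3,L6,L9:
after L1 α=2/5: [274/5, 196/5, 74/5]
after L2 α=2/7: [70, 254/7, 558/7]
after L3 α=1/6: [265/3, 235/7, 1850/21]
after L6 α=1/2: [212/3, 716/7, 2941/21]
after L9 α=7/8: [2711/24, 8801/56, 11687/84]
→ [113, 157, 139]


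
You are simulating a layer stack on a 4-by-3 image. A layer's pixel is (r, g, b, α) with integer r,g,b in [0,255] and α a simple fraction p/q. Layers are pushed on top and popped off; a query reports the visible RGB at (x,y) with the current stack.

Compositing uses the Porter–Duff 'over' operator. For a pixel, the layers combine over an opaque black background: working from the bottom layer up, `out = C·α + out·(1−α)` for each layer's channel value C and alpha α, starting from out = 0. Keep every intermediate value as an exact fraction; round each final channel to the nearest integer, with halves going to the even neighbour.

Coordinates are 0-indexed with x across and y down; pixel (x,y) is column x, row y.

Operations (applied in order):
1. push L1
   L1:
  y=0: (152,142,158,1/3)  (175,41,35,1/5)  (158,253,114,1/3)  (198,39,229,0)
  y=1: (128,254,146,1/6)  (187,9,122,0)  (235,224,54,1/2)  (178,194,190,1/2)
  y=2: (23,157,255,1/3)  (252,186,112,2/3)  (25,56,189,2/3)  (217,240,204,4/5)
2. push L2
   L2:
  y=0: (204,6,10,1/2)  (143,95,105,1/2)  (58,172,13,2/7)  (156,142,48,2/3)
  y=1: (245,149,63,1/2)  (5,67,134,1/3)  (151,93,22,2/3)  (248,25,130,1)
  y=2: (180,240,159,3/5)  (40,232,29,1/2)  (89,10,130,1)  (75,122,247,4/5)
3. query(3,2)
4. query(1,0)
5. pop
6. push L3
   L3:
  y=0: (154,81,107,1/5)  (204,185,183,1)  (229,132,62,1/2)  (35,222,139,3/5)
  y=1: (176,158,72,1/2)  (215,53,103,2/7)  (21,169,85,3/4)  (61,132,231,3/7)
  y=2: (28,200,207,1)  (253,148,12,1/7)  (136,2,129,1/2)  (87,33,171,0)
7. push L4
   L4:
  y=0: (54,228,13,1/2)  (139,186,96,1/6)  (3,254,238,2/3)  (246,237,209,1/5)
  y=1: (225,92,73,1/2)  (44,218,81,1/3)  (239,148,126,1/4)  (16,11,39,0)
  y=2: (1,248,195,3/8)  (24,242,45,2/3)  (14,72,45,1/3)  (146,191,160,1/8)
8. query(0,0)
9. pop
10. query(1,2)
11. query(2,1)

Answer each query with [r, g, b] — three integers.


at x=3,y=2 over L1,L2:
+L1 (α=4/5) → [868/5, 192, 816/5]
+L2 (α=4/5) → [2368/25, 136, 5756/25]
= [95, 136, 230]

(1,0) stack=L1,L2; from [0,0,0]:
after L1 α=1/5: [35, 41/5, 7]
after L2 α=1/2: [89, 258/5, 56]
= [89, 52, 56]

(0,0) stack=L1,L3,L4; from [0,0,0]:
+L1 (α=1/3) → [152/3, 142/3, 158/3]
+L3 (α=1/5) → [214/3, 811/15, 953/15]
+L4 (α=1/2) → [188/3, 4231/30, 574/15]
rounded: [63, 141, 38]

(1,2) stack=L1,L3; from [0,0,0]:
after L1 α=2/3: [168, 124, 224/3]
after L3 α=1/7: [1261/7, 892/7, 460/7]
→ [180, 127, 66]

at x=2,y=1 over L1,L3:
L1 α=1/2: [235/2, 112, 27]
L3 α=3/4: [361/8, 619/4, 141/2]
rounded: [45, 155, 70]


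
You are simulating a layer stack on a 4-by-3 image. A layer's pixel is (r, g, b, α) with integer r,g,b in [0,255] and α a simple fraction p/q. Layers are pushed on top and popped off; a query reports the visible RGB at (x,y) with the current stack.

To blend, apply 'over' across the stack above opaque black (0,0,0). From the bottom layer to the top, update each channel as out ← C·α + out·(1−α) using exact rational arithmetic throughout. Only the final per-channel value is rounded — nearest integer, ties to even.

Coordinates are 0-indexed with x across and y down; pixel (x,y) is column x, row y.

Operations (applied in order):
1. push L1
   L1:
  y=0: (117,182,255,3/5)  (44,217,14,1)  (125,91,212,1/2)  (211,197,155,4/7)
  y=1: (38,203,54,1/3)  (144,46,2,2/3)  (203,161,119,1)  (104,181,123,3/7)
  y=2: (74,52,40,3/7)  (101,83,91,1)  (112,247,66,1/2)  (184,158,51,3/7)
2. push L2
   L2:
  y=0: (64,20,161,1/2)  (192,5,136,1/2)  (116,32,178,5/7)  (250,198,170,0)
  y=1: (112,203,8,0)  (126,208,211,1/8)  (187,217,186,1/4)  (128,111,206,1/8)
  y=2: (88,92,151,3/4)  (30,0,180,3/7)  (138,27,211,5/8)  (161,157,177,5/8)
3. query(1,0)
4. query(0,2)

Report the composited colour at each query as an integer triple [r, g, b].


at x=1,y=0 over L1,L2:
L1 α=1: [44, 217, 14]
L2 α=1/2: [118, 111, 75]
→ [118, 111, 75]

query (0,2) [L1,L2] — begin 0,0,0
+L1 (α=3/7) → [222/7, 156/7, 120/7]
+L2 (α=3/4) → [1035/14, 522/7, 3291/28]
rounded: [74, 75, 118]


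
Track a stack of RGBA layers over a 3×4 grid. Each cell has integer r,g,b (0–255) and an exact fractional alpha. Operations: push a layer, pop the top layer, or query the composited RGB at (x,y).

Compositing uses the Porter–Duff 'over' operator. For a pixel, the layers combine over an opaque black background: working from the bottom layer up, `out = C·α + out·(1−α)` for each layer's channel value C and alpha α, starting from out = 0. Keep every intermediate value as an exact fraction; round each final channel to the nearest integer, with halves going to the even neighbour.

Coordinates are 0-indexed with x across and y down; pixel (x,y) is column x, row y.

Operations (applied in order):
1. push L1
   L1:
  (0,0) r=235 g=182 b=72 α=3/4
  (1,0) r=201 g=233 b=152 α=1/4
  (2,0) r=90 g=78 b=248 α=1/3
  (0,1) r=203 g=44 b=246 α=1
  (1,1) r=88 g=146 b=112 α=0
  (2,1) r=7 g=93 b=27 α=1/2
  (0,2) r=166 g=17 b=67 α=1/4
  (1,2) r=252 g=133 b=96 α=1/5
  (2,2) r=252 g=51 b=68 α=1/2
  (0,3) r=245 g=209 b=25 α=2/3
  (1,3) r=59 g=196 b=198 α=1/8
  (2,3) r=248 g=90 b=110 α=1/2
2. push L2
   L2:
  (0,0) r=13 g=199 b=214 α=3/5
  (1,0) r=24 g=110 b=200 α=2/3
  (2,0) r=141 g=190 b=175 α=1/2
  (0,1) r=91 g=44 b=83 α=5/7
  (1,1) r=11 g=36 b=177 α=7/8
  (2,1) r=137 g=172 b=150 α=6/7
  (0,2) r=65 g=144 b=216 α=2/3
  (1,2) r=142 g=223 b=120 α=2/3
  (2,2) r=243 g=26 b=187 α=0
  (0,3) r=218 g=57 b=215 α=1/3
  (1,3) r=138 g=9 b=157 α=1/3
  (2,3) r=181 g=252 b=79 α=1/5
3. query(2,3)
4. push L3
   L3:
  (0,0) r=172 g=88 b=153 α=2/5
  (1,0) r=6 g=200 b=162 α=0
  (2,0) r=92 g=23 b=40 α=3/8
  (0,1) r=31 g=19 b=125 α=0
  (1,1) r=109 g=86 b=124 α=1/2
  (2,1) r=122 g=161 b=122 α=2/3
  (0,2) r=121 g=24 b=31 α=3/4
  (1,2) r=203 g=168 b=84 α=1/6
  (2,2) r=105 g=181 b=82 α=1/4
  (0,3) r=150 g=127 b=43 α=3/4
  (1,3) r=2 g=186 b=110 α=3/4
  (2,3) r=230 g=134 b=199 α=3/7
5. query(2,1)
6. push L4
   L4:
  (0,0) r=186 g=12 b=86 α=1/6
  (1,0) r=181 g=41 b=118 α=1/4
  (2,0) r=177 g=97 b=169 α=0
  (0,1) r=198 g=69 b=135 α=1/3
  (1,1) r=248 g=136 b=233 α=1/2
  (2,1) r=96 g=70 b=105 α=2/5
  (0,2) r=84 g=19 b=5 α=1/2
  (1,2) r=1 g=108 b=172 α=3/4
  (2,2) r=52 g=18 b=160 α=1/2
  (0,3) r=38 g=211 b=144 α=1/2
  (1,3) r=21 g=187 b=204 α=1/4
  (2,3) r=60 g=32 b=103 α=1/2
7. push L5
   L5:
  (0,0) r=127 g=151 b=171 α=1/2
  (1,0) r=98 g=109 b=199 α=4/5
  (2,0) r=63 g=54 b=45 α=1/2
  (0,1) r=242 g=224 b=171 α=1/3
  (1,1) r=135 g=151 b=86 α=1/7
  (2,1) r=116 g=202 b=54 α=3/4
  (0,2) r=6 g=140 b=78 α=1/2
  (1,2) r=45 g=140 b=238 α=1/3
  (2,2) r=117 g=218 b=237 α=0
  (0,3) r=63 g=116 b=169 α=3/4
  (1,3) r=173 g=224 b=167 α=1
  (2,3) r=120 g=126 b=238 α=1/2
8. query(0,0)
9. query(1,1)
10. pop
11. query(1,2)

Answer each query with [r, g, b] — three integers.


query (2,3) [L1,L2] — begin 0,0,0
+L1 (α=1/2) → [124, 45, 55]
+L2 (α=1/5) → [677/5, 432/5, 299/5]
= [135, 86, 60]

query (2,1) [L1,L2,L3] — begin 0,0,0
after L1 α=1/2: [7/2, 93/2, 27/2]
after L2 α=6/7: [1651/14, 2157/14, 261/2]
after L3 α=2/3: [1689/14, 6665/42, 749/6]
rounded: [121, 159, 125]

at x=0,y=0 over L1,L2,L3,L4,L5:
+L1 (α=3/4) → [705/4, 273/2, 54]
+L2 (α=3/5) → [783/10, 174, 150]
+L3 (α=2/5) → [5789/50, 698/5, 756/5]
+L4 (α=1/6) → [7649/60, 355/3, 421/3]
+L5 (α=1/2) → [15269/120, 404/3, 467/3]
rounded: [127, 135, 156]

at x=1,y=1 over L1,L2,L3,L4,L5:
+L1 (α=0) → [0, 0, 0]
+L2 (α=7/8) → [77/8, 63/2, 1239/8]
+L3 (α=1/2) → [949/16, 235/4, 2231/16]
+L4 (α=1/2) → [4917/32, 779/8, 5959/32]
+L5 (α=1/7) → [16911/112, 2941/28, 19253/112]
→ [151, 105, 172]

(1,2) stack=L1,L2,L3,L4; from [0,0,0]:
L1 α=1/5: [252/5, 133/5, 96/5]
L2 α=2/3: [1672/15, 2363/15, 432/5]
L3 α=1/6: [2281/18, 2867/18, 86]
L4 α=3/4: [2335/72, 8699/72, 301/2]
→ [32, 121, 150]


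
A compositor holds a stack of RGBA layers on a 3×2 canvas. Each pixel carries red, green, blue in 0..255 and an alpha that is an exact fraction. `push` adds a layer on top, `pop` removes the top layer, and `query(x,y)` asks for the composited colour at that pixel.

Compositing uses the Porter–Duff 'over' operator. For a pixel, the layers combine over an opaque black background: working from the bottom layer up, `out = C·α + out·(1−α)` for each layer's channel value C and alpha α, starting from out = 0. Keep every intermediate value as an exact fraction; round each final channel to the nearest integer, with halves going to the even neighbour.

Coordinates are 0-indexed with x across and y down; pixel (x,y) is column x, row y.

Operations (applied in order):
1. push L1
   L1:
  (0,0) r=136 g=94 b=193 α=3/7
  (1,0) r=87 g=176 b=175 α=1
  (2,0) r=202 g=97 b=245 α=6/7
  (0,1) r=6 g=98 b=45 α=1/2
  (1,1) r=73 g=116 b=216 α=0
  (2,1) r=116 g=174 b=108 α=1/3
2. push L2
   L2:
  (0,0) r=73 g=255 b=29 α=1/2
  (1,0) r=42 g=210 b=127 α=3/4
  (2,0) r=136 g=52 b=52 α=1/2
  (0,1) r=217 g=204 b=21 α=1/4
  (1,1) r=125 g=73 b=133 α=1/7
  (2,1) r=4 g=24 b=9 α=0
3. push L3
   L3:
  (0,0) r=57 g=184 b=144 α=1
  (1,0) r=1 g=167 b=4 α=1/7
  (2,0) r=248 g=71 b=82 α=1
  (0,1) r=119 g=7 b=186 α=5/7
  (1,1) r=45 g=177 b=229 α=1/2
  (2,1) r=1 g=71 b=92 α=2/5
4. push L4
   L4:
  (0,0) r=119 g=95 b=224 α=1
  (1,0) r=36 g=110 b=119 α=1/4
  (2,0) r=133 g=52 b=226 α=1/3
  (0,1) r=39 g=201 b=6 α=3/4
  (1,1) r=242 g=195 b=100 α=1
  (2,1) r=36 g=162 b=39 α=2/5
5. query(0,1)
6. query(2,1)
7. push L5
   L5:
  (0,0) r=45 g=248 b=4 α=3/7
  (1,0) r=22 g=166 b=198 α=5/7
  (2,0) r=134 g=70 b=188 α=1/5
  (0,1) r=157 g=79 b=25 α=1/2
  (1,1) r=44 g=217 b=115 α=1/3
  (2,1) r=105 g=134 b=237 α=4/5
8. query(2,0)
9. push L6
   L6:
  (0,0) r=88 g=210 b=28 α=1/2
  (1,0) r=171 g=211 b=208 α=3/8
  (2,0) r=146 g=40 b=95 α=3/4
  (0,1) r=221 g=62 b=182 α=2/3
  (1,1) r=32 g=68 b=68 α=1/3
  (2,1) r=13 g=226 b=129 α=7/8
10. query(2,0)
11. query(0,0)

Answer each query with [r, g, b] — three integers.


(0,1) stack=L1,L2,L3,L4; from [0,0,0]:
+L1 (α=1/2) → [3, 49, 45/2]
+L2 (α=1/4) → [113/2, 351/4, 177/8]
+L3 (α=5/7) → [708/7, 421/14, 3897/28]
+L4 (α=3/4) → [1527/28, 8863/56, 4401/112]
rounded: [55, 158, 39]

at x=2,y=1 over L1,L2,L3,L4:
+L1 (α=1/3) → [116/3, 58, 36]
+L2 (α=0) → [116/3, 58, 36]
+L3 (α=2/5) → [118/5, 316/5, 292/5]
+L4 (α=2/5) → [714/25, 2568/25, 1266/25]
→ [29, 103, 51]

at x=2,y=0 over L1,L2,L3,L4,L5:
L1 α=6/7: [1212/7, 582/7, 210]
L2 α=1/2: [1082/7, 473/7, 131]
L3 α=1: [248, 71, 82]
L4 α=1/3: [629/3, 194/3, 130]
L5 α=1/5: [2918/15, 986/15, 708/5]
→ [195, 66, 142]

at x=2,y=0 over L1,L2,L3,L4,L5,L6:
+L1 (α=6/7) → [1212/7, 582/7, 210]
+L2 (α=1/2) → [1082/7, 473/7, 131]
+L3 (α=1) → [248, 71, 82]
+L4 (α=1/3) → [629/3, 194/3, 130]
+L5 (α=1/5) → [2918/15, 986/15, 708/5]
+L6 (α=3/4) → [2372/15, 1393/30, 2133/20]
= [158, 46, 107]

(0,0) stack=L1,L2,L3,L4,L5,L6; from [0,0,0]:
L1 α=3/7: [408/7, 282/7, 579/7]
L2 α=1/2: [919/14, 2067/14, 391/7]
L3 α=1: [57, 184, 144]
L4 α=1: [119, 95, 224]
L5 α=3/7: [611/7, 1124/7, 908/7]
L6 α=1/2: [1227/14, 1297/7, 552/7]
→ [88, 185, 79]


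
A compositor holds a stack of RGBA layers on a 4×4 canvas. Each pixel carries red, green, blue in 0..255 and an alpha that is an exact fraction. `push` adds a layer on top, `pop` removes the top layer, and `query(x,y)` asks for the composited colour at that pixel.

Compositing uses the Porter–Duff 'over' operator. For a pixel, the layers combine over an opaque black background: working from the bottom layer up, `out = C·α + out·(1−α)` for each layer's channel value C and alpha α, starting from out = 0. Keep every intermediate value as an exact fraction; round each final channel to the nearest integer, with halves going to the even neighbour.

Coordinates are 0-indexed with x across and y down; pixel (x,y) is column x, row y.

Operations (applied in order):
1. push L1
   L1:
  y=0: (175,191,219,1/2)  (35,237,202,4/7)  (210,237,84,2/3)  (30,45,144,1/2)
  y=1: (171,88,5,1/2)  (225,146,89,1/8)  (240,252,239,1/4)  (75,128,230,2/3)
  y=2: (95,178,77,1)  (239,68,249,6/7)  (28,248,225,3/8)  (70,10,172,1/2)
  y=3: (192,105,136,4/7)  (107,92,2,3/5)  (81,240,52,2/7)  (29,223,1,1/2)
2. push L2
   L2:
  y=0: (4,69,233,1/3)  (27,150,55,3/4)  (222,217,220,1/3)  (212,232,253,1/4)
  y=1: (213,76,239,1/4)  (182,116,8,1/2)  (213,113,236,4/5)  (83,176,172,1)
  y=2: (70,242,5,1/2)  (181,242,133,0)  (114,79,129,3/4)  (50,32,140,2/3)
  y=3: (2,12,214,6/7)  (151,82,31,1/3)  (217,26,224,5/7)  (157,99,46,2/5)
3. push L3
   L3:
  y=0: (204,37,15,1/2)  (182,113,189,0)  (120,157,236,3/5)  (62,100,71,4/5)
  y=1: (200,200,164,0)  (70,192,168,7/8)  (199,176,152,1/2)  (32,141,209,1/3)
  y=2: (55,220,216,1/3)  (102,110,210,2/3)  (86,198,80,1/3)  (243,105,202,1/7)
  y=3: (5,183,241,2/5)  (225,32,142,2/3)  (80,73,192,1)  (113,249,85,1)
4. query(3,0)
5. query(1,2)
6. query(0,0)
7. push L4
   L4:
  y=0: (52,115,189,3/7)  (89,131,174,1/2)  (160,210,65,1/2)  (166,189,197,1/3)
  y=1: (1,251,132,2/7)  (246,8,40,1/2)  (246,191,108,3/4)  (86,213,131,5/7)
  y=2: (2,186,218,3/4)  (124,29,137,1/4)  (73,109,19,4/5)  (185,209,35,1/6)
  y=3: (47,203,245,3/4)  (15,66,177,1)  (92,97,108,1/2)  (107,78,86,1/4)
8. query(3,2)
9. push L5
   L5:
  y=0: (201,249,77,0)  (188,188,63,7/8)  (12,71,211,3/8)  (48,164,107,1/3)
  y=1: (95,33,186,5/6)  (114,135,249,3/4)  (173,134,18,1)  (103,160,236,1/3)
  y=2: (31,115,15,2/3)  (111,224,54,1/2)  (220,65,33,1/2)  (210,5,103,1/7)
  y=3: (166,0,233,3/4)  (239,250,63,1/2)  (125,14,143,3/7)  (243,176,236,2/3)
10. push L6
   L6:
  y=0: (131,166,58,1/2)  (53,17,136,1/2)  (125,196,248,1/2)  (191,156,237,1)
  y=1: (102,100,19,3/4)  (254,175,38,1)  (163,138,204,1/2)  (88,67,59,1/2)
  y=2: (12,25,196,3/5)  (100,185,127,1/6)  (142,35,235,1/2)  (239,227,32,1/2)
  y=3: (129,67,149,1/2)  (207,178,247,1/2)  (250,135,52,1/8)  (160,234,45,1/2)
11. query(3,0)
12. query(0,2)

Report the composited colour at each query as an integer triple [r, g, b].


at x=3,y=0 over L1,L2,L3:
after L1 α=1/2: [15, 45/2, 72]
after L2 α=1/4: [257/4, 599/8, 469/4]
after L3 α=4/5: [1249/20, 3799/40, 321/4]
→ [62, 95, 80]

query (1,2) [L1,L2,L3] — begin 0,0,0
after L1 α=6/7: [1434/7, 408/7, 1494/7]
after L2 α=0: [1434/7, 408/7, 1494/7]
after L3 α=2/3: [954/7, 1948/21, 1478/7]
→ [136, 93, 211]

(0,0) stack=L1,L2,L3; from [0,0,0]:
after L1 α=1/2: [175/2, 191/2, 219/2]
after L2 α=1/3: [179/3, 260/3, 452/3]
after L3 α=1/2: [791/6, 371/6, 497/6]
= [132, 62, 83]

at x=3,y=2 over L1,L2,L3,L4:
L1 α=1/2: [35, 5, 86]
L2 α=2/3: [45, 23, 122]
L3 α=1/7: [513/7, 243/7, 934/7]
L4 α=1/6: [1930/21, 1339/21, 4915/42]
= [92, 64, 117]

at x=3,y=0 over L1,L2,L3,L4,L5,L6:
+L1 (α=1/2) → [15, 45/2, 72]
+L2 (α=1/4) → [257/4, 599/8, 469/4]
+L3 (α=4/5) → [1249/20, 3799/40, 321/4]
+L4 (α=1/3) → [2909/30, 7579/60, 715/6]
+L5 (α=1/3) → [3629/45, 12499/90, 1036/9]
+L6 (α=1) → [191, 156, 237]
rounded: [191, 156, 237]

at x=0,y=2 over L1,L2,L3,L4,L5,L6:
+L1 (α=1) → [95, 178, 77]
+L2 (α=1/2) → [165/2, 210, 41]
+L3 (α=1/3) → [220/3, 640/3, 298/3]
+L4 (α=3/4) → [119/6, 1157/6, 565/3]
+L5 (α=2/3) → [491/18, 2537/18, 655/9]
+L6 (α=3/5) → [163/9, 3212/45, 6602/45]
rounded: [18, 71, 147]


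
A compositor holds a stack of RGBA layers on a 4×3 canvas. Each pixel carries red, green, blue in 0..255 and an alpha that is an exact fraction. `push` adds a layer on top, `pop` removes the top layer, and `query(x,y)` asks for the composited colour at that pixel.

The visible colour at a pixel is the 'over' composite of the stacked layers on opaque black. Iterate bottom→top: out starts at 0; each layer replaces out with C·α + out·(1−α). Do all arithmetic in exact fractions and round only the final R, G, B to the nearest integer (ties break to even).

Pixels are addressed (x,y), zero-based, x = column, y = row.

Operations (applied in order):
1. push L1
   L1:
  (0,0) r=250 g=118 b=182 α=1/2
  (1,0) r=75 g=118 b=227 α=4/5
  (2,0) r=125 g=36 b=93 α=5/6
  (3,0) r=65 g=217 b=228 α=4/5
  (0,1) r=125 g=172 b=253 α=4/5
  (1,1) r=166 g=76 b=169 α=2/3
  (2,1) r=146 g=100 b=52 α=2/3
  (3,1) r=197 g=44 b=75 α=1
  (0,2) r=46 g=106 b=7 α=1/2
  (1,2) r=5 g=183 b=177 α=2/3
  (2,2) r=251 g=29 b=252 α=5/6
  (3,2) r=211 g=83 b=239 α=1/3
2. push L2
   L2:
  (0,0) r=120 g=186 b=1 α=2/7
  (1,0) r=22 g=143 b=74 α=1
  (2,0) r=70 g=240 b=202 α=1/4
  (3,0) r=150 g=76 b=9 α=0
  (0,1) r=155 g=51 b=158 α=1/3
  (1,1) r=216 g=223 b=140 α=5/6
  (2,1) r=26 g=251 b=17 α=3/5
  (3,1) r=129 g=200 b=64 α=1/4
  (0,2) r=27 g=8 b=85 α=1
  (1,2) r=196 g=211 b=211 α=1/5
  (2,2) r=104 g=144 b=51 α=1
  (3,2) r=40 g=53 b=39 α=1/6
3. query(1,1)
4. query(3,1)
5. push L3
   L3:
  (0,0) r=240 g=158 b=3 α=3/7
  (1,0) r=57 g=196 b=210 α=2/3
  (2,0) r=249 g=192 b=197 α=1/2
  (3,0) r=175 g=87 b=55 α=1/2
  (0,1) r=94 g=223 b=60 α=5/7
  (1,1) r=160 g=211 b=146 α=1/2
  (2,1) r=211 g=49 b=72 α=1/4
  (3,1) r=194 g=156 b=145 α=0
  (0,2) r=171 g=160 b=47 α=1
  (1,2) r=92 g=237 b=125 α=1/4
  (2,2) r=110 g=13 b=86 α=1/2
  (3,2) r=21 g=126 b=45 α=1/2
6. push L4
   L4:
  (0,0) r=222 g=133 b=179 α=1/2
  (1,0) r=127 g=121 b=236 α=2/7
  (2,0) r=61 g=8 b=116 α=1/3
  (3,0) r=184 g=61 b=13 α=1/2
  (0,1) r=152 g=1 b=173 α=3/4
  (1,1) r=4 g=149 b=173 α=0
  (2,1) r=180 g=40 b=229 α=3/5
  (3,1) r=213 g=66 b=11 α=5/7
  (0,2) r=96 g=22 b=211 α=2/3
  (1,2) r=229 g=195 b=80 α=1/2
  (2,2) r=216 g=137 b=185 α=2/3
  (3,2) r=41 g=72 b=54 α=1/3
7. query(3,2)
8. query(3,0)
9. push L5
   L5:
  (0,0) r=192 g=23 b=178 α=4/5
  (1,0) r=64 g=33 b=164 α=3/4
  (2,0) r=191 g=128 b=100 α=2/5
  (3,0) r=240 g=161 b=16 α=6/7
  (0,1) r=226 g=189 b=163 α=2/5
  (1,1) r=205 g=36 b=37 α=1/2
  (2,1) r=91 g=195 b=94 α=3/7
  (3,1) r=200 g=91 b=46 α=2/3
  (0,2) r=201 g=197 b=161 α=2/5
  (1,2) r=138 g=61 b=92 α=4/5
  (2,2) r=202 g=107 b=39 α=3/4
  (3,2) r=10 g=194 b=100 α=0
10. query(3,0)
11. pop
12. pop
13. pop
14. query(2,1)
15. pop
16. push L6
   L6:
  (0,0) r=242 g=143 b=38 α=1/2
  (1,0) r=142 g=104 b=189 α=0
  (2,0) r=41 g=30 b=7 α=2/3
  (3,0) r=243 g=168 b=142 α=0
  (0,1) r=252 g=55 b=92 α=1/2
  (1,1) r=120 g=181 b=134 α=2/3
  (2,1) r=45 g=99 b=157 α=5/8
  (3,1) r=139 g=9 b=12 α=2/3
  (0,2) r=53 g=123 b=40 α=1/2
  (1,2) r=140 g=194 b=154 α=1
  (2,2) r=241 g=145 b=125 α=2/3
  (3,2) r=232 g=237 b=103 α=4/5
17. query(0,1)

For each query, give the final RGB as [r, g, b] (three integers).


query (1,1) [L1,L2] — begin 0,0,0
L1 α=2/3: [332/3, 152/3, 338/3]
L2 α=5/6: [1786/9, 3497/18, 1219/9]
rounded: [198, 194, 135]

(3,1) stack=L1,L2; from [0,0,0]:
+L1 (α=1) → [197, 44, 75]
+L2 (α=1/4) → [180, 83, 289/4]
→ [180, 83, 72]

(3,2) stack=L1,L2,L3,L4; from [0,0,0]:
L1 α=1/3: [211/3, 83/3, 239/3]
L2 α=1/6: [1175/18, 287/9, 656/9]
L3 α=1/2: [1553/36, 1421/18, 1061/18]
L4 α=1/3: [2291/54, 2069/27, 1547/27]
→ [42, 77, 57]

(3,0) stack=L1,L2,L3,L4; from [0,0,0]:
+L1 (α=4/5) → [52, 868/5, 912/5]
+L2 (α=0) → [52, 868/5, 912/5]
+L3 (α=1/2) → [227/2, 1303/10, 1187/10]
+L4 (α=1/2) → [595/4, 1913/20, 1317/20]
→ [149, 96, 66]

at x=3,y=0 over L1,L2,L3,L4,L5:
L1 α=4/5: [52, 868/5, 912/5]
L2 α=0: [52, 868/5, 912/5]
L3 α=1/2: [227/2, 1303/10, 1187/10]
L4 α=1/2: [595/4, 1913/20, 1317/20]
L5 α=6/7: [6355/28, 21233/140, 3237/140]
rounded: [227, 152, 23]

(2,1) stack=L1,L2; from [0,0,0]:
L1 α=2/3: [292/3, 200/3, 104/3]
L2 α=3/5: [818/15, 2659/15, 361/15]
= [55, 177, 24]

at x=0,y=1 over L1,L6:
L1 α=4/5: [100, 688/5, 1012/5]
L6 α=1/2: [176, 963/10, 736/5]
→ [176, 96, 147]


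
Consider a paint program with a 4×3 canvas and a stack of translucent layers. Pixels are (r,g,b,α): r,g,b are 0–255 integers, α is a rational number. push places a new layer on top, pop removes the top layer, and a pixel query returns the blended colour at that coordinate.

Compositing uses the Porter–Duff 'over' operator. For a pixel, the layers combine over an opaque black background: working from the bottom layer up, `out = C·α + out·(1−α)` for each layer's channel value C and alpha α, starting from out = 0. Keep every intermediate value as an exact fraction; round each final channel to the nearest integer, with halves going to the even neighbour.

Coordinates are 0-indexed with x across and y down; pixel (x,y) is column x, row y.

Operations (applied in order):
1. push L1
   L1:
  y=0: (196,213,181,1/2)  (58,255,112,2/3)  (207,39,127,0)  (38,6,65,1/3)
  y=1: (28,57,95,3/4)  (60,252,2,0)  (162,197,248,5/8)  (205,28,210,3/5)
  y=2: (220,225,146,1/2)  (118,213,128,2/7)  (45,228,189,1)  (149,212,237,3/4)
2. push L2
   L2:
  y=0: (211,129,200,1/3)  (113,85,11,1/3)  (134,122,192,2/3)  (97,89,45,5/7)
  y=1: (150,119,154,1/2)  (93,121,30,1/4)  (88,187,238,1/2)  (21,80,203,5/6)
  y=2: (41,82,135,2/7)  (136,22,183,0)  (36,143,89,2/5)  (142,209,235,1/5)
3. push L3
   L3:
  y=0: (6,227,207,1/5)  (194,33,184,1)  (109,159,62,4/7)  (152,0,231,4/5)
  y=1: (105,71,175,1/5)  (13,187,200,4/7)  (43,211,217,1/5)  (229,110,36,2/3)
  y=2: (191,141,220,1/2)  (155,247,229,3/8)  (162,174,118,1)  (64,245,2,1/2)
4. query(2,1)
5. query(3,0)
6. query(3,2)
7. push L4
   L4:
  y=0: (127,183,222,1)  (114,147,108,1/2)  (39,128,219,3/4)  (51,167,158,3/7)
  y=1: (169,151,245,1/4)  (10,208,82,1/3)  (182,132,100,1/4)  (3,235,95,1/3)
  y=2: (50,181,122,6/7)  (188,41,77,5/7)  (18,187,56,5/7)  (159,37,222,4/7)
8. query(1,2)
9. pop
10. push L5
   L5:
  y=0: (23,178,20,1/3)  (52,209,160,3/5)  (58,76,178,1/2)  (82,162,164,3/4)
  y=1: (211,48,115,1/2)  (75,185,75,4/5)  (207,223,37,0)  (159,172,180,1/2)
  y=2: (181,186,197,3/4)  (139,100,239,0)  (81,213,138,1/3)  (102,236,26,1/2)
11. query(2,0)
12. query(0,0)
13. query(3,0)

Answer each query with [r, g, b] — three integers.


at x=2,y=1 over L1,L2,L3:
L1 α=5/8: [405/4, 985/8, 155]
L2 α=1/2: [757/8, 2481/16, 393/2]
L3 α=1/5: [843/10, 665/4, 1003/5]
= [84, 166, 201]

at x=3,y=0 over L1,L2,L3:
L1 α=1/3: [38/3, 2, 65/3]
L2 α=5/7: [1531/21, 449/7, 115/3]
L3 α=4/5: [14299/105, 449/35, 2887/15]
= [136, 13, 192]

at x=3,y=2 over L1,L2,L3:
+L1 (α=3/4) → [447/4, 159, 711/4]
+L2 (α=1/5) → [589/5, 169, 946/5]
+L3 (α=1/2) → [909/10, 207, 478/5]
rounded: [91, 207, 96]

query (1,2) [L1,L2,L3,L4] — begin 0,0,0
+L1 (α=2/7) → [236/7, 426/7, 256/7]
+L2 (α=0) → [236/7, 426/7, 256/7]
+L3 (α=3/8) → [4435/56, 7317/56, 6089/56]
+L4 (α=5/7) → [30755/196, 13057/196, 16869/196]
= [157, 67, 86]

at x=2,y=0 over L1,L2,L3,L5:
L1 α=0: [0, 0, 0]
L2 α=2/3: [268/3, 244/3, 128]
L3 α=4/7: [704/7, 880/7, 632/7]
L5 α=1/2: [555/7, 706/7, 939/7]
→ [79, 101, 134]

at x=0,y=0 over L1,L2,L3,L5:
+L1 (α=1/2) → [98, 213/2, 181/2]
+L2 (α=1/3) → [407/3, 114, 127]
+L3 (α=1/5) → [1646/15, 683/5, 143]
+L5 (α=1/3) → [3637/45, 752/5, 102]
→ [81, 150, 102]

(3,0) stack=L1,L2,L3,L5; from [0,0,0]:
after L1 α=1/3: [38/3, 2, 65/3]
after L2 α=5/7: [1531/21, 449/7, 115/3]
after L3 α=4/5: [14299/105, 449/35, 2887/15]
after L5 α=3/4: [40129/420, 17459/140, 10267/60]
rounded: [96, 125, 171]


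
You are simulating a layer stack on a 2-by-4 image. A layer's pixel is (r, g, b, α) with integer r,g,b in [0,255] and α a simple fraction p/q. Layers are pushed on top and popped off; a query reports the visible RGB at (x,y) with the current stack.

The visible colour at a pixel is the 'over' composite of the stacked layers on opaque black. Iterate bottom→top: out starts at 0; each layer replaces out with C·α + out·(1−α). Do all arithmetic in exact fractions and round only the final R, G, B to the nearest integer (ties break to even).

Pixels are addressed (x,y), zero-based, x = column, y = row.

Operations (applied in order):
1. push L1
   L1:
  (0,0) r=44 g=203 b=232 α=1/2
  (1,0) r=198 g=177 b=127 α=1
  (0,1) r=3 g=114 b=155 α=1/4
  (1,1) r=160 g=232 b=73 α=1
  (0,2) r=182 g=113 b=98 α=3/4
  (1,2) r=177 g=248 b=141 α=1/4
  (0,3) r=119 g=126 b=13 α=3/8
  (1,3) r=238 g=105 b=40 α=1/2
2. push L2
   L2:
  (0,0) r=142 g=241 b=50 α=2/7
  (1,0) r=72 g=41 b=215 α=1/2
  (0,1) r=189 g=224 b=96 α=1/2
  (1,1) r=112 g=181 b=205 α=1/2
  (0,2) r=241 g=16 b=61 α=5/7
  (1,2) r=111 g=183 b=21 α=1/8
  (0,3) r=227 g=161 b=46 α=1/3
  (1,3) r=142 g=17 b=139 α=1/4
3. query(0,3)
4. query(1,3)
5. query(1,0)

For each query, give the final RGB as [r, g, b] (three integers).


query (0,3) [L1,L2] — begin 0,0,0
+L1 (α=3/8) → [357/8, 189/4, 39/8]
+L2 (α=1/3) → [1265/12, 511/6, 223/12]
= [105, 85, 19]

at x=1,y=3 over L1,L2:
+L1 (α=1/2) → [119, 105/2, 20]
+L2 (α=1/4) → [499/4, 349/8, 199/4]
rounded: [125, 44, 50]

at x=1,y=0 over L1,L2:
after L1 α=1: [198, 177, 127]
after L2 α=1/2: [135, 109, 171]
→ [135, 109, 171]


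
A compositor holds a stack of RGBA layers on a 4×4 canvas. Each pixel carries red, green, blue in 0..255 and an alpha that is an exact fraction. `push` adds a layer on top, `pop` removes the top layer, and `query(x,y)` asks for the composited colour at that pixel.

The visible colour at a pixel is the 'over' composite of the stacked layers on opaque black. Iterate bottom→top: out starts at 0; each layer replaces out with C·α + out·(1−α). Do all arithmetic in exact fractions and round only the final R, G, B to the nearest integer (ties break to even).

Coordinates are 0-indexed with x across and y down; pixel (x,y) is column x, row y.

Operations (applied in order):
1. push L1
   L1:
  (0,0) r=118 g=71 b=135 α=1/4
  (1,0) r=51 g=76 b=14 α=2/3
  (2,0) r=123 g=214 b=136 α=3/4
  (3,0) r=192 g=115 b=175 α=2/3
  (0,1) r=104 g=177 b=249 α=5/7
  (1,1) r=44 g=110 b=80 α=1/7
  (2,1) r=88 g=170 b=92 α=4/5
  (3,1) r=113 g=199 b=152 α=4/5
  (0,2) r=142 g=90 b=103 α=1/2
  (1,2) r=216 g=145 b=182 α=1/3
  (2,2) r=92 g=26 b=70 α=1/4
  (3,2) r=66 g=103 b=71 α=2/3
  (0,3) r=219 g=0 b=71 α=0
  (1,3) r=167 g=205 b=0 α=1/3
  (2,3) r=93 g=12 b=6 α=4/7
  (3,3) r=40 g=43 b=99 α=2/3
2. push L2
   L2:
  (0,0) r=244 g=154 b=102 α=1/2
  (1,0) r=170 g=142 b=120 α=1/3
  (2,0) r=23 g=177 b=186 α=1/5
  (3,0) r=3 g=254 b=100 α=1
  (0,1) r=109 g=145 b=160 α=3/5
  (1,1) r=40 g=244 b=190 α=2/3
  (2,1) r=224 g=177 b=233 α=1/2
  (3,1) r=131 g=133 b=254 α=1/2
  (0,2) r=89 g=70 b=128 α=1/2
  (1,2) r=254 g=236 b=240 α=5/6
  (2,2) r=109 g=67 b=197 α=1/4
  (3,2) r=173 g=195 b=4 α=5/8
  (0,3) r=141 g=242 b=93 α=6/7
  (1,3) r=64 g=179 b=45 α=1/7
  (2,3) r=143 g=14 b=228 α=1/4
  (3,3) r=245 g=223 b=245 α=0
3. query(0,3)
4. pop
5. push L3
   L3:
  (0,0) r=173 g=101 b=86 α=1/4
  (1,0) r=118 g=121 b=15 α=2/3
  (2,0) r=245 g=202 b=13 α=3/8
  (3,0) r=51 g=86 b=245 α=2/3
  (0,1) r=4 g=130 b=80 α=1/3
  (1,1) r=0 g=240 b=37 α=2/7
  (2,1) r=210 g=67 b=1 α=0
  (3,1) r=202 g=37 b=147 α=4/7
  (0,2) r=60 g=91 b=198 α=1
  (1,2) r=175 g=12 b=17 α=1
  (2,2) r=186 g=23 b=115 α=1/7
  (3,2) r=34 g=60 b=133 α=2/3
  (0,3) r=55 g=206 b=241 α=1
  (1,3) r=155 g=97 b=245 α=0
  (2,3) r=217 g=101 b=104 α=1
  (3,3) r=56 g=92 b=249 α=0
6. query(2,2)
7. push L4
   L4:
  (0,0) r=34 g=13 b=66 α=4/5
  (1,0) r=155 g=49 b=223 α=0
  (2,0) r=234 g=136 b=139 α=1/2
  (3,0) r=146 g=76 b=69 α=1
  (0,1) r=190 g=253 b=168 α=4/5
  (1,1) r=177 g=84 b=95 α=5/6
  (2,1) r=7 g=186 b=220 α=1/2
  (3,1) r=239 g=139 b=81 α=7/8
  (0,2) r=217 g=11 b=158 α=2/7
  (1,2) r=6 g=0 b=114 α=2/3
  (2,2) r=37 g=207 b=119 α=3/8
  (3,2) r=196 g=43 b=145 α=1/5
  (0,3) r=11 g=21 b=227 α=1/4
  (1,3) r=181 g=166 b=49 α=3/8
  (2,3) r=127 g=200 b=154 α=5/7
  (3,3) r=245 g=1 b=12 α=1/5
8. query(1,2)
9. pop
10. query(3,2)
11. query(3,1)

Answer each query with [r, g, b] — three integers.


at x=0,y=3 over L1,L2:
after L1 α=0: [0, 0, 0]
after L2 α=6/7: [846/7, 1452/7, 558/7]
= [121, 207, 80]

query (2,2) [L1,L3] — begin 0,0,0
L1 α=1/4: [23, 13/2, 35/2]
L3 α=1/7: [324/7, 62/7, 220/7]
= [46, 9, 31]

at x=1,y=2 over L1,L3,L4:
after L1 α=1/3: [72, 145/3, 182/3]
after L3 α=1: [175, 12, 17]
after L4 α=2/3: [187/3, 4, 245/3]
= [62, 4, 82]

query (3,2) [L1,L3] — begin 0,0,0
after L1 α=2/3: [44, 206/3, 142/3]
after L3 α=2/3: [112/3, 566/9, 940/9]
→ [37, 63, 104]

at x=3,y=1 over L1,L3:
after L1 α=4/5: [452/5, 796/5, 608/5]
after L3 α=4/7: [5396/35, 3128/35, 4764/35]
rounded: [154, 89, 136]
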